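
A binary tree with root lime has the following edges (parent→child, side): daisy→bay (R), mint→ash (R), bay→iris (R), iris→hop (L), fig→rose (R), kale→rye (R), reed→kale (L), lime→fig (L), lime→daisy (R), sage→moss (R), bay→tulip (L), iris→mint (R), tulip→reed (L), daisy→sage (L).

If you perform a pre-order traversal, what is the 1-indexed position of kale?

10

Pre-order visits the node, then its left subtree, then its right subtree.
Visit lime.
At lime: go left to fig.
  Visit fig.
  At fig: no left child.
  At fig: go right to rose.
    rose is a leaf — visit rose.
At lime: go right to daisy.
  Visit daisy.
  At daisy: go left to sage.
    Visit sage.
    At sage: no left child.
    At sage: go right to moss.
      moss is a leaf — visit moss.
  At daisy: go right to bay.
    Visit bay.
    At bay: go left to tulip.
      Visit tulip.
      At tulip: go left to reed.
        Visit reed.
        At reed: go left to kale.
          Visit kale.
          At kale: no left child.
          At kale: go right to rye.
            rye is a leaf — visit rye.
        At reed: no right child.
      At tulip: no right child.
    At bay: go right to iris.
      Visit iris.
      At iris: go left to hop.
        hop is a leaf — visit hop.
      At iris: go right to mint.
        Visit mint.
        At mint: no left child.
        At mint: go right to ash.
          ash is a leaf — visit ash.
Full pre-order sequence: lime, fig, rose, daisy, sage, moss, bay, tulip, reed, kale, rye, iris, hop, mint, ash.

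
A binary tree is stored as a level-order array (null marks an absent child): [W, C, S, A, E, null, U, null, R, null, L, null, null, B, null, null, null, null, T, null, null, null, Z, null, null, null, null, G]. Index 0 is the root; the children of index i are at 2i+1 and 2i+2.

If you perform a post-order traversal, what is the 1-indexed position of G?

8

Post-order visits the left subtree, then the right subtree, then the node.
At W: go left to C.
  At C: go left to A.
    At A: no left child.
    At A: go right to R.
      At R: no left child.
      At R: go right to T.
        T is a leaf — visit T.
      Visit R.
    Visit A.
  At C: go right to E.
    At E: no left child.
    At E: go right to L.
      At L: no left child.
      At L: go right to Z.
        Z is a leaf — visit Z.
      Visit L.
    Visit E.
  Visit C.
At W: go right to S.
  At S: no left child.
  At S: go right to U.
    At U: go left to B.
      At B: go left to G.
        G is a leaf — visit G.
      At B: no right child.
      Visit B.
    At U: no right child.
    Visit U.
  Visit S.
Visit W.
Full post-order sequence: T, R, A, Z, L, E, C, G, B, U, S, W.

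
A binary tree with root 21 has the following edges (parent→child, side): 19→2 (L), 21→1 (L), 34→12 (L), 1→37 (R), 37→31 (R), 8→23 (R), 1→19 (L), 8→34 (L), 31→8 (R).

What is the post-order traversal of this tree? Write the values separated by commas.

Post-order visits the left subtree, then the right subtree, then the node.
At 21: go left to 1.
  At 1: go left to 19.
    At 19: go left to 2.
      2 is a leaf — visit 2.
    At 19: no right child.
    Visit 19.
  At 1: go right to 37.
    At 37: no left child.
    At 37: go right to 31.
      At 31: no left child.
      At 31: go right to 8.
        At 8: go left to 34.
          At 34: go left to 12.
            12 is a leaf — visit 12.
          At 34: no right child.
          Visit 34.
        At 8: go right to 23.
          23 is a leaf — visit 23.
        Visit 8.
      Visit 31.
    Visit 37.
  Visit 1.
At 21: no right child.
Visit 21.

2, 19, 12, 34, 23, 8, 31, 37, 1, 21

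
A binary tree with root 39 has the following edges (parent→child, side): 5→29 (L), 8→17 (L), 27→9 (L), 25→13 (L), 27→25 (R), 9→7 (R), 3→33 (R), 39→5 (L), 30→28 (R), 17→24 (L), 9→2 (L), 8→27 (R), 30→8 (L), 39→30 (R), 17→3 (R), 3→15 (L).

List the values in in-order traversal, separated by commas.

29, 5, 39, 24, 17, 15, 3, 33, 8, 2, 9, 7, 27, 13, 25, 30, 28

In-order visits the left subtree, then the node, then the right subtree.
At 39: go left to 5.
  At 5: go left to 29.
    29 is a leaf — visit 29.
  Visit 5.
  At 5: no right child.
Visit 39.
At 39: go right to 30.
  At 30: go left to 8.
    At 8: go left to 17.
      At 17: go left to 24.
        24 is a leaf — visit 24.
      Visit 17.
      At 17: go right to 3.
        At 3: go left to 15.
          15 is a leaf — visit 15.
        Visit 3.
        At 3: go right to 33.
          33 is a leaf — visit 33.
    Visit 8.
    At 8: go right to 27.
      At 27: go left to 9.
        At 9: go left to 2.
          2 is a leaf — visit 2.
        Visit 9.
        At 9: go right to 7.
          7 is a leaf — visit 7.
      Visit 27.
      At 27: go right to 25.
        At 25: go left to 13.
          13 is a leaf — visit 13.
        Visit 25.
        At 25: no right child.
  Visit 30.
  At 30: go right to 28.
    28 is a leaf — visit 28.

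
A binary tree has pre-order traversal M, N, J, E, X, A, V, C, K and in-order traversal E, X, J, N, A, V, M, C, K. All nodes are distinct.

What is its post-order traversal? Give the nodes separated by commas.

X, E, J, V, A, N, K, C, M

The first element of pre-order is the root; it splits in-order into left and right subtrees.
Root M: left subtree has 6 nodes {E, X, J, N, A, V}, right has 2 {C, K}.
  Root N: left subtree has 3 nodes {E, X, J}, right has 2 {A, V}.
    Root J: left subtree has 2 nodes {E, X}, right has 0 { }.
      Root E: left subtree has 0 nodes { }, right has 1 {X}.
    Root A: left subtree has 0 nodes { }, right has 1 {V}.
  Root C: left subtree has 0 nodes { }, right has 1 {K}.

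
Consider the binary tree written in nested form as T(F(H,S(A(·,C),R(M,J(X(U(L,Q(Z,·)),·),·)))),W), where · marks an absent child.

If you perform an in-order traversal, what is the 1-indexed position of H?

In-order visits the left subtree, then the node, then the right subtree.
At T: go left to F.
  At F: go left to H.
    H is a leaf — visit H.
  Visit F.
  At F: go right to S.
    At S: go left to A.
      At A: no left child.
      Visit A.
      At A: go right to C.
        C is a leaf — visit C.
    Visit S.
    At S: go right to R.
      At R: go left to M.
        M is a leaf — visit M.
      Visit R.
      At R: go right to J.
        At J: go left to X.
          At X: go left to U.
            At U: go left to L.
              L is a leaf — visit L.
            Visit U.
            At U: go right to Q.
              At Q: go left to Z.
                Z is a leaf — visit Z.
              Visit Q.
              At Q: no right child.
          Visit X.
          At X: no right child.
        Visit J.
        At J: no right child.
Visit T.
At T: go right to W.
  W is a leaf — visit W.
Full in-order sequence: H, F, A, C, S, M, R, L, U, Z, Q, X, J, T, W.

1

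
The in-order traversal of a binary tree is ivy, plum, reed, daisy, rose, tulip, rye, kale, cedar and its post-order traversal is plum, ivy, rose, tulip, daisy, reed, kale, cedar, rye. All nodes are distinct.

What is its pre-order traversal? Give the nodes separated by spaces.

rye reed ivy plum daisy tulip rose cedar kale

The last element of post-order is the root; it splits in-order into left and right subtrees.
Root rye: left subtree has 6 nodes {ivy, plum, reed, daisy, rose, tulip}, right has 2 {kale, cedar}.
  Root reed: left subtree has 2 nodes {ivy, plum}, right has 3 {daisy, rose, tulip}.
    Root ivy: left subtree has 0 nodes { }, right has 1 {plum}.
    Root daisy: left subtree has 0 nodes { }, right has 2 {rose, tulip}.
      Root tulip: left subtree has 1 node {rose}, right has 0 { }.
  Root cedar: left subtree has 1 node {kale}, right has 0 { }.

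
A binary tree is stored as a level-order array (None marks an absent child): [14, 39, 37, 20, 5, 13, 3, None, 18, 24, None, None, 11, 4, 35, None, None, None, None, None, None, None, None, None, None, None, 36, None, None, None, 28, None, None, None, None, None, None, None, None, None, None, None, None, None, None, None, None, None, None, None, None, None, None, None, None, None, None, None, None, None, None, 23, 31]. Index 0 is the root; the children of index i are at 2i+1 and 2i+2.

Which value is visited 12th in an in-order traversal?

In-order visits the left subtree, then the node, then the right subtree.
At 14: go left to 39.
  At 39: go left to 20.
    At 20: no left child.
    Visit 20.
    At 20: go right to 18.
      18 is a leaf — visit 18.
  Visit 39.
  At 39: go right to 5.
    At 5: go left to 24.
      24 is a leaf — visit 24.
    Visit 5.
    At 5: no right child.
Visit 14.
At 14: go right to 37.
  At 37: go left to 13.
    At 13: no left child.
    Visit 13.
    At 13: go right to 11.
      At 11: no left child.
      Visit 11.
      At 11: go right to 36.
        36 is a leaf — visit 36.
  Visit 37.
  At 37: go right to 3.
    At 3: go left to 4.
      4 is a leaf — visit 4.
    Visit 3.
    At 3: go right to 35.
      At 35: no left child.
      Visit 35.
      At 35: go right to 28.
        At 28: go left to 23.
          23 is a leaf — visit 23.
        Visit 28.
        At 28: go right to 31.
          31 is a leaf — visit 31.
Full in-order sequence: 20, 18, 39, 24, 5, 14, 13, 11, 36, 37, 4, 3, 35, 23, 28, 31.

3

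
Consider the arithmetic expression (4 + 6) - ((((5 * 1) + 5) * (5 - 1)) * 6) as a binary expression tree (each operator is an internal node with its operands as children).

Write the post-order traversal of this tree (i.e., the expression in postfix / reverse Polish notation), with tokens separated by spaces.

4 6 + 5 1 * 5 + 5 1 - * 6 * -

Post-order on an expression tree gives postfix notation: for each operator, emit left operand, right operand, then the operator.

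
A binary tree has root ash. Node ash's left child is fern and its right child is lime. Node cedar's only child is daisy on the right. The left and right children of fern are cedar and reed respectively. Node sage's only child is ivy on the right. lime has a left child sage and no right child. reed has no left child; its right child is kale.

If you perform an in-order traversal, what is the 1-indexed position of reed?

4

In-order visits the left subtree, then the node, then the right subtree.
At ash: go left to fern.
  At fern: go left to cedar.
    At cedar: no left child.
    Visit cedar.
    At cedar: go right to daisy.
      daisy is a leaf — visit daisy.
  Visit fern.
  At fern: go right to reed.
    At reed: no left child.
    Visit reed.
    At reed: go right to kale.
      kale is a leaf — visit kale.
Visit ash.
At ash: go right to lime.
  At lime: go left to sage.
    At sage: no left child.
    Visit sage.
    At sage: go right to ivy.
      ivy is a leaf — visit ivy.
  Visit lime.
  At lime: no right child.
Full in-order sequence: cedar, daisy, fern, reed, kale, ash, sage, ivy, lime.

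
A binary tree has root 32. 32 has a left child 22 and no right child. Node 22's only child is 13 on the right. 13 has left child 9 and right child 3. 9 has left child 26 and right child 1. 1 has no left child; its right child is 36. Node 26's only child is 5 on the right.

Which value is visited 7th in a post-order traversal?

13

Post-order visits the left subtree, then the right subtree, then the node.
At 32: go left to 22.
  At 22: no left child.
  At 22: go right to 13.
    At 13: go left to 9.
      At 9: go left to 26.
        At 26: no left child.
        At 26: go right to 5.
          5 is a leaf — visit 5.
        Visit 26.
      At 9: go right to 1.
        At 1: no left child.
        At 1: go right to 36.
          36 is a leaf — visit 36.
        Visit 1.
      Visit 9.
    At 13: go right to 3.
      3 is a leaf — visit 3.
    Visit 13.
  Visit 22.
At 32: no right child.
Visit 32.
Full post-order sequence: 5, 26, 36, 1, 9, 3, 13, 22, 32.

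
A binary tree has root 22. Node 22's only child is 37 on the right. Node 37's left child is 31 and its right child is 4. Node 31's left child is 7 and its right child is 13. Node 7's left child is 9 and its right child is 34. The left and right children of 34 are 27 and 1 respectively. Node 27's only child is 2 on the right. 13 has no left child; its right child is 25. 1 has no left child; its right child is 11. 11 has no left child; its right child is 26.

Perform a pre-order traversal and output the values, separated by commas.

Pre-order visits the node, then its left subtree, then its right subtree.
Visit 22.
At 22: no left child.
At 22: go right to 37.
  Visit 37.
  At 37: go left to 31.
    Visit 31.
    At 31: go left to 7.
      Visit 7.
      At 7: go left to 9.
        9 is a leaf — visit 9.
      At 7: go right to 34.
        Visit 34.
        At 34: go left to 27.
          Visit 27.
          At 27: no left child.
          At 27: go right to 2.
            2 is a leaf — visit 2.
        At 34: go right to 1.
          Visit 1.
          At 1: no left child.
          At 1: go right to 11.
            Visit 11.
            At 11: no left child.
            At 11: go right to 26.
              26 is a leaf — visit 26.
    At 31: go right to 13.
      Visit 13.
      At 13: no left child.
      At 13: go right to 25.
        25 is a leaf — visit 25.
  At 37: go right to 4.
    4 is a leaf — visit 4.

22, 37, 31, 7, 9, 34, 27, 2, 1, 11, 26, 13, 25, 4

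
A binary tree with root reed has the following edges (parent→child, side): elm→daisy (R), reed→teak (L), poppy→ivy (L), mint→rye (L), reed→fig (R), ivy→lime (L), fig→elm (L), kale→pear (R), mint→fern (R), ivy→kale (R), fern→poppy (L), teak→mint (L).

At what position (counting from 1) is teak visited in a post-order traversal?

9

Post-order visits the left subtree, then the right subtree, then the node.
At reed: go left to teak.
  At teak: go left to mint.
    At mint: go left to rye.
      rye is a leaf — visit rye.
    At mint: go right to fern.
      At fern: go left to poppy.
        At poppy: go left to ivy.
          At ivy: go left to lime.
            lime is a leaf — visit lime.
          At ivy: go right to kale.
            At kale: no left child.
            At kale: go right to pear.
              pear is a leaf — visit pear.
            Visit kale.
          Visit ivy.
        At poppy: no right child.
        Visit poppy.
      At fern: no right child.
      Visit fern.
    Visit mint.
  At teak: no right child.
  Visit teak.
At reed: go right to fig.
  At fig: go left to elm.
    At elm: no left child.
    At elm: go right to daisy.
      daisy is a leaf — visit daisy.
    Visit elm.
  At fig: no right child.
  Visit fig.
Visit reed.
Full post-order sequence: rye, lime, pear, kale, ivy, poppy, fern, mint, teak, daisy, elm, fig, reed.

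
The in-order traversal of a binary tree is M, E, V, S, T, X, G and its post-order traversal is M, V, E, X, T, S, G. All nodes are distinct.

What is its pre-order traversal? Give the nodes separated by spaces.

The last element of post-order is the root; it splits in-order into left and right subtrees.
Root G: left subtree has 6 nodes {M, E, V, S, T, X}, right has 0 { }.
  Root S: left subtree has 3 nodes {M, E, V}, right has 2 {T, X}.
    Root E: left subtree has 1 node {M}, right has 1 {V}.
    Root T: left subtree has 0 nodes { }, right has 1 {X}.

G S E M V T X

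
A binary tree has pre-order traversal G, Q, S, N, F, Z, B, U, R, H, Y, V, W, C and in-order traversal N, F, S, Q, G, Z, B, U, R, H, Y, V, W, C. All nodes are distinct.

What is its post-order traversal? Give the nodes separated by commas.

The first element of pre-order is the root; it splits in-order into left and right subtrees.
Root G: left subtree has 4 nodes {N, F, S, Q}, right has 9 {Z, B, U, R, H, Y, V, W, C}.
  Root Q: left subtree has 3 nodes {N, F, S}, right has 0 { }.
    Root S: left subtree has 2 nodes {N, F}, right has 0 { }.
      Root N: left subtree has 0 nodes { }, right has 1 {F}.
  Root Z: left subtree has 0 nodes { }, right has 8 {B, U, R, H, Y, V, W, C}.
    Root B: left subtree has 0 nodes { }, right has 7 {U, R, H, Y, V, W, C}.
      Root U: left subtree has 0 nodes { }, right has 6 {R, H, Y, V, W, C}.
        Root R: left subtree has 0 nodes { }, right has 5 {H, Y, V, W, C}.
          Root H: left subtree has 0 nodes { }, right has 4 {Y, V, W, C}.
            Root Y: left subtree has 0 nodes { }, right has 3 {V, W, C}.
              Root V: left subtree has 0 nodes { }, right has 2 {W, C}.
                Root W: left subtree has 0 nodes { }, right has 1 {C}.

F, N, S, Q, C, W, V, Y, H, R, U, B, Z, G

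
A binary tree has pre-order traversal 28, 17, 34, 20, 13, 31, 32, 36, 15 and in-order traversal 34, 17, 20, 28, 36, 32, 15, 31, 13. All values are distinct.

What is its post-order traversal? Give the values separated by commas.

The first element of pre-order is the root; it splits in-order into left and right subtrees.
Root 28: left subtree has 3 nodes {34, 17, 20}, right has 5 {36, 32, 15, 31, 13}.
  Root 17: left subtree has 1 node {34}, right has 1 {20}.
  Root 13: left subtree has 4 nodes {36, 32, 15, 31}, right has 0 { }.
    Root 31: left subtree has 3 nodes {36, 32, 15}, right has 0 { }.
      Root 32: left subtree has 1 node {36}, right has 1 {15}.

34, 20, 17, 36, 15, 32, 31, 13, 28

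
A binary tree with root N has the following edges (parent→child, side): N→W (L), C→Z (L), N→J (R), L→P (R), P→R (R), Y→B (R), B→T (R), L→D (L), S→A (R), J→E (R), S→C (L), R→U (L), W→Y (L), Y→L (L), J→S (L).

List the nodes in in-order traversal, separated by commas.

In-order visits the left subtree, then the node, then the right subtree.
At N: go left to W.
  At W: go left to Y.
    At Y: go left to L.
      At L: go left to D.
        D is a leaf — visit D.
      Visit L.
      At L: go right to P.
        At P: no left child.
        Visit P.
        At P: go right to R.
          At R: go left to U.
            U is a leaf — visit U.
          Visit R.
          At R: no right child.
    Visit Y.
    At Y: go right to B.
      At B: no left child.
      Visit B.
      At B: go right to T.
        T is a leaf — visit T.
  Visit W.
  At W: no right child.
Visit N.
At N: go right to J.
  At J: go left to S.
    At S: go left to C.
      At C: go left to Z.
        Z is a leaf — visit Z.
      Visit C.
      At C: no right child.
    Visit S.
    At S: go right to A.
      A is a leaf — visit A.
  Visit J.
  At J: go right to E.
    E is a leaf — visit E.

D, L, P, U, R, Y, B, T, W, N, Z, C, S, A, J, E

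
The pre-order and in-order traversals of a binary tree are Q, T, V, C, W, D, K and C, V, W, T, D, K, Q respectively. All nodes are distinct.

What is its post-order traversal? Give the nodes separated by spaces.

The first element of pre-order is the root; it splits in-order into left and right subtrees.
Root Q: left subtree has 6 nodes {C, V, W, T, D, K}, right has 0 { }.
  Root T: left subtree has 3 nodes {C, V, W}, right has 2 {D, K}.
    Root V: left subtree has 1 node {C}, right has 1 {W}.
    Root D: left subtree has 0 nodes { }, right has 1 {K}.

C W V K D T Q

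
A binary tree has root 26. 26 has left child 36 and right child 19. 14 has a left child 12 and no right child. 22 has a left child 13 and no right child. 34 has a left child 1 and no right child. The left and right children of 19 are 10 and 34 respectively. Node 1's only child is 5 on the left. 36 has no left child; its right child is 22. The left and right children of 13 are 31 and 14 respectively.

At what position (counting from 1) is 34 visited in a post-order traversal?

10

Post-order visits the left subtree, then the right subtree, then the node.
At 26: go left to 36.
  At 36: no left child.
  At 36: go right to 22.
    At 22: go left to 13.
      At 13: go left to 31.
        31 is a leaf — visit 31.
      At 13: go right to 14.
        At 14: go left to 12.
          12 is a leaf — visit 12.
        At 14: no right child.
        Visit 14.
      Visit 13.
    At 22: no right child.
    Visit 22.
  Visit 36.
At 26: go right to 19.
  At 19: go left to 10.
    10 is a leaf — visit 10.
  At 19: go right to 34.
    At 34: go left to 1.
      At 1: go left to 5.
        5 is a leaf — visit 5.
      At 1: no right child.
      Visit 1.
    At 34: no right child.
    Visit 34.
  Visit 19.
Visit 26.
Full post-order sequence: 31, 12, 14, 13, 22, 36, 10, 5, 1, 34, 19, 26.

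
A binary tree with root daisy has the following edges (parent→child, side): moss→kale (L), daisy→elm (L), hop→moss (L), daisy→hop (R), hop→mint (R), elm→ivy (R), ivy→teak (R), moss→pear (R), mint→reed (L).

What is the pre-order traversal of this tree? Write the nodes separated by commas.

Pre-order visits the node, then its left subtree, then its right subtree.
Visit daisy.
At daisy: go left to elm.
  Visit elm.
  At elm: no left child.
  At elm: go right to ivy.
    Visit ivy.
    At ivy: no left child.
    At ivy: go right to teak.
      teak is a leaf — visit teak.
At daisy: go right to hop.
  Visit hop.
  At hop: go left to moss.
    Visit moss.
    At moss: go left to kale.
      kale is a leaf — visit kale.
    At moss: go right to pear.
      pear is a leaf — visit pear.
  At hop: go right to mint.
    Visit mint.
    At mint: go left to reed.
      reed is a leaf — visit reed.
    At mint: no right child.

daisy, elm, ivy, teak, hop, moss, kale, pear, mint, reed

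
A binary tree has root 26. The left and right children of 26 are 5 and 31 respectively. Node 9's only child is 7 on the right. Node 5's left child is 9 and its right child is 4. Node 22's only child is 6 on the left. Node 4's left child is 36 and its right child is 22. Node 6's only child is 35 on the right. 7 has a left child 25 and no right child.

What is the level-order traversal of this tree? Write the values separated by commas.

26, 5, 31, 9, 4, 7, 36, 22, 25, 6, 35

Level-order visits nodes level by level from the root, left to right within each level.
Level 0: 26
Level 1: 5, 31
Level 2: 9, 4
Level 3: 7, 36, 22
Level 4: 25, 6
Level 5: 35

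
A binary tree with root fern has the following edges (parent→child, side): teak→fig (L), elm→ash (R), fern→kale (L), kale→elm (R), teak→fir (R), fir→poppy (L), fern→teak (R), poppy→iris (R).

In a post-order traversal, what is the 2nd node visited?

Post-order visits the left subtree, then the right subtree, then the node.
At fern: go left to kale.
  At kale: no left child.
  At kale: go right to elm.
    At elm: no left child.
    At elm: go right to ash.
      ash is a leaf — visit ash.
    Visit elm.
  Visit kale.
At fern: go right to teak.
  At teak: go left to fig.
    fig is a leaf — visit fig.
  At teak: go right to fir.
    At fir: go left to poppy.
      At poppy: no left child.
      At poppy: go right to iris.
        iris is a leaf — visit iris.
      Visit poppy.
    At fir: no right child.
    Visit fir.
  Visit teak.
Visit fern.
Full post-order sequence: ash, elm, kale, fig, iris, poppy, fir, teak, fern.

elm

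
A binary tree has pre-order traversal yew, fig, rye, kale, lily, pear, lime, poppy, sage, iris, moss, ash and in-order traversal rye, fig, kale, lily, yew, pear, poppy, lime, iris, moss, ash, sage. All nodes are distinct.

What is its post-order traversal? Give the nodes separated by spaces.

rye lily kale fig poppy ash moss iris sage lime pear yew

The first element of pre-order is the root; it splits in-order into left and right subtrees.
Root yew: left subtree has 4 nodes {rye, fig, kale, lily}, right has 7 {pear, poppy, lime, iris, moss, ash, sage}.
  Root fig: left subtree has 1 node {rye}, right has 2 {kale, lily}.
    Root kale: left subtree has 0 nodes { }, right has 1 {lily}.
  Root pear: left subtree has 0 nodes { }, right has 6 {poppy, lime, iris, moss, ash, sage}.
    Root lime: left subtree has 1 node {poppy}, right has 4 {iris, moss, ash, sage}.
      Root sage: left subtree has 3 nodes {iris, moss, ash}, right has 0 { }.
        Root iris: left subtree has 0 nodes { }, right has 2 {moss, ash}.
          Root moss: left subtree has 0 nodes { }, right has 1 {ash}.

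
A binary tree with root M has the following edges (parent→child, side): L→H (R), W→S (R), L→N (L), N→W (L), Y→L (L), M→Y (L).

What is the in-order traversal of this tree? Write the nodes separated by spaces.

W S N L H Y M

In-order visits the left subtree, then the node, then the right subtree.
At M: go left to Y.
  At Y: go left to L.
    At L: go left to N.
      At N: go left to W.
        At W: no left child.
        Visit W.
        At W: go right to S.
          S is a leaf — visit S.
      Visit N.
      At N: no right child.
    Visit L.
    At L: go right to H.
      H is a leaf — visit H.
  Visit Y.
  At Y: no right child.
Visit M.
At M: no right child.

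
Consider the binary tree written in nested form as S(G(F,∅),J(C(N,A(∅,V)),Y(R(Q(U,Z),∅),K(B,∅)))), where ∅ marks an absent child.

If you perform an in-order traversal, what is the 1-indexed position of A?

6

In-order visits the left subtree, then the node, then the right subtree.
At S: go left to G.
  At G: go left to F.
    F is a leaf — visit F.
  Visit G.
  At G: no right child.
Visit S.
At S: go right to J.
  At J: go left to C.
    At C: go left to N.
      N is a leaf — visit N.
    Visit C.
    At C: go right to A.
      At A: no left child.
      Visit A.
      At A: go right to V.
        V is a leaf — visit V.
  Visit J.
  At J: go right to Y.
    At Y: go left to R.
      At R: go left to Q.
        At Q: go left to U.
          U is a leaf — visit U.
        Visit Q.
        At Q: go right to Z.
          Z is a leaf — visit Z.
      Visit R.
      At R: no right child.
    Visit Y.
    At Y: go right to K.
      At K: go left to B.
        B is a leaf — visit B.
      Visit K.
      At K: no right child.
Full in-order sequence: F, G, S, N, C, A, V, J, U, Q, Z, R, Y, B, K.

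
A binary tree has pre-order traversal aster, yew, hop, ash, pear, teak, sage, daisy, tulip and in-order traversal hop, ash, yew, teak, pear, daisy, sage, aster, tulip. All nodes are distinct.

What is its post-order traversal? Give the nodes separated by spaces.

ash hop teak daisy sage pear yew tulip aster

The first element of pre-order is the root; it splits in-order into left and right subtrees.
Root aster: left subtree has 7 nodes {hop, ash, yew, teak, pear, daisy, sage}, right has 1 {tulip}.
  Root yew: left subtree has 2 nodes {hop, ash}, right has 4 {teak, pear, daisy, sage}.
    Root hop: left subtree has 0 nodes { }, right has 1 {ash}.
    Root pear: left subtree has 1 node {teak}, right has 2 {daisy, sage}.
      Root sage: left subtree has 1 node {daisy}, right has 0 { }.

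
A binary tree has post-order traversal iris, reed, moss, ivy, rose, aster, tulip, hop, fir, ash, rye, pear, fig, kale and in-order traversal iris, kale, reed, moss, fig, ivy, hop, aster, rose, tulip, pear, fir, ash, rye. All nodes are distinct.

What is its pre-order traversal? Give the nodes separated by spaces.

kale iris fig moss reed pear hop ivy tulip aster rose rye ash fir

The last element of post-order is the root; it splits in-order into left and right subtrees.
Root kale: left subtree has 1 node {iris}, right has 12 {reed, moss, fig, ivy, hop, aster, rose, tulip, pear, fir, ash, rye}.
  Root fig: left subtree has 2 nodes {reed, moss}, right has 9 {ivy, hop, aster, rose, tulip, pear, fir, ash, rye}.
    Root moss: left subtree has 1 node {reed}, right has 0 { }.
    Root pear: left subtree has 5 nodes {ivy, hop, aster, rose, tulip}, right has 3 {fir, ash, rye}.
      Root hop: left subtree has 1 node {ivy}, right has 3 {aster, rose, tulip}.
        Root tulip: left subtree has 2 nodes {aster, rose}, right has 0 { }.
          Root aster: left subtree has 0 nodes { }, right has 1 {rose}.
      Root rye: left subtree has 2 nodes {fir, ash}, right has 0 { }.
        Root ash: left subtree has 1 node {fir}, right has 0 { }.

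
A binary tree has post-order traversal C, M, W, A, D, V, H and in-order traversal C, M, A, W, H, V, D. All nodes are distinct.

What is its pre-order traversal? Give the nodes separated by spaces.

H A M C W V D

The last element of post-order is the root; it splits in-order into left and right subtrees.
Root H: left subtree has 4 nodes {C, M, A, W}, right has 2 {V, D}.
  Root A: left subtree has 2 nodes {C, M}, right has 1 {W}.
    Root M: left subtree has 1 node {C}, right has 0 { }.
  Root V: left subtree has 0 nodes { }, right has 1 {D}.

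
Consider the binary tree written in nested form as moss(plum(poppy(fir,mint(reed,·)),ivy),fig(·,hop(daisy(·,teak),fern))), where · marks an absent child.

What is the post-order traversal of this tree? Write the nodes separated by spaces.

Post-order visits the left subtree, then the right subtree, then the node.
At moss: go left to plum.
  At plum: go left to poppy.
    At poppy: go left to fir.
      fir is a leaf — visit fir.
    At poppy: go right to mint.
      At mint: go left to reed.
        reed is a leaf — visit reed.
      At mint: no right child.
      Visit mint.
    Visit poppy.
  At plum: go right to ivy.
    ivy is a leaf — visit ivy.
  Visit plum.
At moss: go right to fig.
  At fig: no left child.
  At fig: go right to hop.
    At hop: go left to daisy.
      At daisy: no left child.
      At daisy: go right to teak.
        teak is a leaf — visit teak.
      Visit daisy.
    At hop: go right to fern.
      fern is a leaf — visit fern.
    Visit hop.
  Visit fig.
Visit moss.

fir reed mint poppy ivy plum teak daisy fern hop fig moss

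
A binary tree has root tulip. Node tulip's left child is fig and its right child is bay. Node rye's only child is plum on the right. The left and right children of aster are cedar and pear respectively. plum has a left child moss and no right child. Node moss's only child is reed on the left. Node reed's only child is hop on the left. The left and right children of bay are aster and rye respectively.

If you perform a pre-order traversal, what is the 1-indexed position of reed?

Pre-order visits the node, then its left subtree, then its right subtree.
Visit tulip.
At tulip: go left to fig.
  fig is a leaf — visit fig.
At tulip: go right to bay.
  Visit bay.
  At bay: go left to aster.
    Visit aster.
    At aster: go left to cedar.
      cedar is a leaf — visit cedar.
    At aster: go right to pear.
      pear is a leaf — visit pear.
  At bay: go right to rye.
    Visit rye.
    At rye: no left child.
    At rye: go right to plum.
      Visit plum.
      At plum: go left to moss.
        Visit moss.
        At moss: go left to reed.
          Visit reed.
          At reed: go left to hop.
            hop is a leaf — visit hop.
          At reed: no right child.
        At moss: no right child.
      At plum: no right child.
Full pre-order sequence: tulip, fig, bay, aster, cedar, pear, rye, plum, moss, reed, hop.

10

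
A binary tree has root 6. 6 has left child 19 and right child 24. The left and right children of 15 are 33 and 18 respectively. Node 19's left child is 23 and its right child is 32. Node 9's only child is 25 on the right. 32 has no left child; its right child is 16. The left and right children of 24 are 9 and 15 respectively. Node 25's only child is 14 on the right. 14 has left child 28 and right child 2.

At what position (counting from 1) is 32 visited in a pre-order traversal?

Pre-order visits the node, then its left subtree, then its right subtree.
Visit 6.
At 6: go left to 19.
  Visit 19.
  At 19: go left to 23.
    23 is a leaf — visit 23.
  At 19: go right to 32.
    Visit 32.
    At 32: no left child.
    At 32: go right to 16.
      16 is a leaf — visit 16.
At 6: go right to 24.
  Visit 24.
  At 24: go left to 9.
    Visit 9.
    At 9: no left child.
    At 9: go right to 25.
      Visit 25.
      At 25: no left child.
      At 25: go right to 14.
        Visit 14.
        At 14: go left to 28.
          28 is a leaf — visit 28.
        At 14: go right to 2.
          2 is a leaf — visit 2.
  At 24: go right to 15.
    Visit 15.
    At 15: go left to 33.
      33 is a leaf — visit 33.
    At 15: go right to 18.
      18 is a leaf — visit 18.
Full pre-order sequence: 6, 19, 23, 32, 16, 24, 9, 25, 14, 28, 2, 15, 33, 18.

4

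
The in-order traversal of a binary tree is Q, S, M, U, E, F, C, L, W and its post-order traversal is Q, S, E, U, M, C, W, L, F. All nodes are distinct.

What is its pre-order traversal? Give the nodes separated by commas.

F, M, S, Q, U, E, L, C, W

The last element of post-order is the root; it splits in-order into left and right subtrees.
Root F: left subtree has 5 nodes {Q, S, M, U, E}, right has 3 {C, L, W}.
  Root M: left subtree has 2 nodes {Q, S}, right has 2 {U, E}.
    Root S: left subtree has 1 node {Q}, right has 0 { }.
    Root U: left subtree has 0 nodes { }, right has 1 {E}.
  Root L: left subtree has 1 node {C}, right has 1 {W}.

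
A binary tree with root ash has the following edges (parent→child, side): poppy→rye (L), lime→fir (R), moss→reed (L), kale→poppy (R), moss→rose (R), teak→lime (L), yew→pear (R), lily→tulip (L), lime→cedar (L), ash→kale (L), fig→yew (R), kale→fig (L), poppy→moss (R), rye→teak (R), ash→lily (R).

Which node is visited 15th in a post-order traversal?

Post-order visits the left subtree, then the right subtree, then the node.
At ash: go left to kale.
  At kale: go left to fig.
    At fig: no left child.
    At fig: go right to yew.
      At yew: no left child.
      At yew: go right to pear.
        pear is a leaf — visit pear.
      Visit yew.
    Visit fig.
  At kale: go right to poppy.
    At poppy: go left to rye.
      At rye: no left child.
      At rye: go right to teak.
        At teak: go left to lime.
          At lime: go left to cedar.
            cedar is a leaf — visit cedar.
          At lime: go right to fir.
            fir is a leaf — visit fir.
          Visit lime.
        At teak: no right child.
        Visit teak.
      Visit rye.
    At poppy: go right to moss.
      At moss: go left to reed.
        reed is a leaf — visit reed.
      At moss: go right to rose.
        rose is a leaf — visit rose.
      Visit moss.
    Visit poppy.
  Visit kale.
At ash: go right to lily.
  At lily: go left to tulip.
    tulip is a leaf — visit tulip.
  At lily: no right child.
  Visit lily.
Visit ash.
Full post-order sequence: pear, yew, fig, cedar, fir, lime, teak, rye, reed, rose, moss, poppy, kale, tulip, lily, ash.

lily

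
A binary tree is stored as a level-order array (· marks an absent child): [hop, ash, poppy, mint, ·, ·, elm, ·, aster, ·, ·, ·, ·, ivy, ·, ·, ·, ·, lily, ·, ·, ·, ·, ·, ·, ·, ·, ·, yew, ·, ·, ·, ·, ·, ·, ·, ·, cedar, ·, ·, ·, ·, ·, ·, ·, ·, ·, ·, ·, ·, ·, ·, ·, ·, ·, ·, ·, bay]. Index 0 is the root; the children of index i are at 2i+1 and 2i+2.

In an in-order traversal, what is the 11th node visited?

In-order visits the left subtree, then the node, then the right subtree.
At hop: go left to ash.
  At ash: go left to mint.
    At mint: no left child.
    Visit mint.
    At mint: go right to aster.
      At aster: no left child.
      Visit aster.
      At aster: go right to lily.
        At lily: go left to cedar.
          cedar is a leaf — visit cedar.
        Visit lily.
        At lily: no right child.
  Visit ash.
  At ash: no right child.
Visit hop.
At hop: go right to poppy.
  At poppy: no left child.
  Visit poppy.
  At poppy: go right to elm.
    At elm: go left to ivy.
      At ivy: no left child.
      Visit ivy.
      At ivy: go right to yew.
        At yew: go left to bay.
          bay is a leaf — visit bay.
        Visit yew.
        At yew: no right child.
    Visit elm.
    At elm: no right child.
Full in-order sequence: mint, aster, cedar, lily, ash, hop, poppy, ivy, bay, yew, elm.

elm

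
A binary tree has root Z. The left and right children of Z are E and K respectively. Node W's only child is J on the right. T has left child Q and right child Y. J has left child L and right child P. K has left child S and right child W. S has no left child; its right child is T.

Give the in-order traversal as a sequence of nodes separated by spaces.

E Z S Q T Y K W L J P

In-order visits the left subtree, then the node, then the right subtree.
At Z: go left to E.
  E is a leaf — visit E.
Visit Z.
At Z: go right to K.
  At K: go left to S.
    At S: no left child.
    Visit S.
    At S: go right to T.
      At T: go left to Q.
        Q is a leaf — visit Q.
      Visit T.
      At T: go right to Y.
        Y is a leaf — visit Y.
  Visit K.
  At K: go right to W.
    At W: no left child.
    Visit W.
    At W: go right to J.
      At J: go left to L.
        L is a leaf — visit L.
      Visit J.
      At J: go right to P.
        P is a leaf — visit P.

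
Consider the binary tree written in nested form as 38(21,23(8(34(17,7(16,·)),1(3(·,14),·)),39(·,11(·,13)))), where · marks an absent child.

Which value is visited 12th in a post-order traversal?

Post-order visits the left subtree, then the right subtree, then the node.
At 38: go left to 21.
  21 is a leaf — visit 21.
At 38: go right to 23.
  At 23: go left to 8.
    At 8: go left to 34.
      At 34: go left to 17.
        17 is a leaf — visit 17.
      At 34: go right to 7.
        At 7: go left to 16.
          16 is a leaf — visit 16.
        At 7: no right child.
        Visit 7.
      Visit 34.
    At 8: go right to 1.
      At 1: go left to 3.
        At 3: no left child.
        At 3: go right to 14.
          14 is a leaf — visit 14.
        Visit 3.
      At 1: no right child.
      Visit 1.
    Visit 8.
  At 23: go right to 39.
    At 39: no left child.
    At 39: go right to 11.
      At 11: no left child.
      At 11: go right to 13.
        13 is a leaf — visit 13.
      Visit 11.
    Visit 39.
  Visit 23.
Visit 38.
Full post-order sequence: 21, 17, 16, 7, 34, 14, 3, 1, 8, 13, 11, 39, 23, 38.

39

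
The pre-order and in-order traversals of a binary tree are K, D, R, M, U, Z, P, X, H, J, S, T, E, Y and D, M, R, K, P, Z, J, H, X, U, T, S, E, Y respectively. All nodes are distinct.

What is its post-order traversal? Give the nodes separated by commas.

M, R, D, P, J, H, X, Z, T, Y, E, S, U, K

The first element of pre-order is the root; it splits in-order into left and right subtrees.
Root K: left subtree has 3 nodes {D, M, R}, right has 10 {P, Z, J, H, X, U, T, S, E, Y}.
  Root D: left subtree has 0 nodes { }, right has 2 {M, R}.
    Root R: left subtree has 1 node {M}, right has 0 { }.
  Root U: left subtree has 5 nodes {P, Z, J, H, X}, right has 4 {T, S, E, Y}.
    Root Z: left subtree has 1 node {P}, right has 3 {J, H, X}.
      Root X: left subtree has 2 nodes {J, H}, right has 0 { }.
        Root H: left subtree has 1 node {J}, right has 0 { }.
    Root S: left subtree has 1 node {T}, right has 2 {E, Y}.
      Root E: left subtree has 0 nodes { }, right has 1 {Y}.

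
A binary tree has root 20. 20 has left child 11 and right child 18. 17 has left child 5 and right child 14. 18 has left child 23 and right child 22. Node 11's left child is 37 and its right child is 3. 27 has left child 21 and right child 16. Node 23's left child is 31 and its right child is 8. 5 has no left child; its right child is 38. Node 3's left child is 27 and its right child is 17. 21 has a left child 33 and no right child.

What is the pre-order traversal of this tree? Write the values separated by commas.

Pre-order visits the node, then its left subtree, then its right subtree.
Visit 20.
At 20: go left to 11.
  Visit 11.
  At 11: go left to 37.
    37 is a leaf — visit 37.
  At 11: go right to 3.
    Visit 3.
    At 3: go left to 27.
      Visit 27.
      At 27: go left to 21.
        Visit 21.
        At 21: go left to 33.
          33 is a leaf — visit 33.
        At 21: no right child.
      At 27: go right to 16.
        16 is a leaf — visit 16.
    At 3: go right to 17.
      Visit 17.
      At 17: go left to 5.
        Visit 5.
        At 5: no left child.
        At 5: go right to 38.
          38 is a leaf — visit 38.
      At 17: go right to 14.
        14 is a leaf — visit 14.
At 20: go right to 18.
  Visit 18.
  At 18: go left to 23.
    Visit 23.
    At 23: go left to 31.
      31 is a leaf — visit 31.
    At 23: go right to 8.
      8 is a leaf — visit 8.
  At 18: go right to 22.
    22 is a leaf — visit 22.

20, 11, 37, 3, 27, 21, 33, 16, 17, 5, 38, 14, 18, 23, 31, 8, 22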